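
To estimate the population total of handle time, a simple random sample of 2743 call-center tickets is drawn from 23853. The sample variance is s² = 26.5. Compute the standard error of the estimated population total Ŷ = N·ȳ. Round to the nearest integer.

2206

Var(Ŷ) = N²·Var(ȳ) = N²·(1 − n/N)·s²/n.
f = 2743/23853 = 0.11499602; Var(ȳ) = 0.88500398·26.5/2743 = 0.0085499838.
Var(Ŷ) = 23853² · 0.0085499838 = 4.8646467 × 10^6.
SE(Ŷ) = √(4.8646467 × 10^6) = 2206.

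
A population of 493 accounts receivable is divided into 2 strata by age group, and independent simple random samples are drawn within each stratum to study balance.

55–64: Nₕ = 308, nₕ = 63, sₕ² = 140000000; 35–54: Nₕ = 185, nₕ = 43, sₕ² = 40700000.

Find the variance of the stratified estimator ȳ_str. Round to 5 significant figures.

792240

Var(ȳ_str) = Σₕ Wₕ²(1 − fₕ)sₕ²/nₕ with Wₕ = Nₕ/N, N = 493.
55–64: Wₕ = 0.62474645; term = 0.62474645²·(1 − 0.20454545)·140000000/63 = 689938.61.
35–54: Wₕ = 0.37525355; term = 0.37525355²·(1 − 0.23243243)·40700000/43 = 102303.9.
Sum = 792242.51.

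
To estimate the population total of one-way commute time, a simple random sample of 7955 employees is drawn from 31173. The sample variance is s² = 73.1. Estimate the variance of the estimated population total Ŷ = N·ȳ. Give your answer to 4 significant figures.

Var(Ŷ) = N²·Var(ȳ) = N²·(1 − n/N)·s²/n.
f = 7955/31173 = 0.25518879; Var(ȳ) = 0.74481121·73.1/7955 = 0.0068442112.
Var(Ŷ) = 31173² · 0.0068442112 = 6.6509028 × 10^6.

6.651 × 10^6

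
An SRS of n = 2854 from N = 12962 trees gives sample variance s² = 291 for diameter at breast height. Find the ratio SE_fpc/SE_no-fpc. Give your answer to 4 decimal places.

f = n/N = 2854/12962 = 0.22018207.
SE_no-fpc = √(s²/n) = 0.31931514; SE_fpc = √((1−f)s²/n) = 0.28197858.
Ratio = √(1−f) = 0.88307300.

0.8831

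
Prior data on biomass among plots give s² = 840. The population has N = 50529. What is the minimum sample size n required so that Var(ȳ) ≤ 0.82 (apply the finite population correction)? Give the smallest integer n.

Without fpc, n₀ = s²/D = 840/0.82 = 1024.3902.
With fpc, (1 − n/N)·s²/n ≤ D requires n ≥ n₀/(1 + n₀/N) = 1024.3902/(1 + 1024.3902/50529) = 1004.0351.
Rounding up, n = 1005.

1005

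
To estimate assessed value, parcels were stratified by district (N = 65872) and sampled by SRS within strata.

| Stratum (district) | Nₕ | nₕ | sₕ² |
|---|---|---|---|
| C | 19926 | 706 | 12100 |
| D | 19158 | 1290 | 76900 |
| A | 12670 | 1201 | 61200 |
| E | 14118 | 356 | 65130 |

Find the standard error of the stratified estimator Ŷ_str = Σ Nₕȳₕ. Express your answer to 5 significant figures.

264420

Var(Ŷ_str) = Σₕ Nₕ²(1 − fₕ)sₕ²/nₕ.
C: 19926²·(1 − 706/19926)·12100/706 = 6.5637825 × 10^9.
D: 19158²·(1 − 1290/19158)·76900/1290 = 2.0406228 × 10^10.
A: 12670²·(1 − 1201/12670)·61200/1201 = 7.4047531 × 10^9.
E: 14118²·(1 − 356/14118)·65130/356 = 3.5545597 × 10^10.
Sum = 6.9920361 × 10^10.
SE = √(6.9920361 × 10^10) = 264420.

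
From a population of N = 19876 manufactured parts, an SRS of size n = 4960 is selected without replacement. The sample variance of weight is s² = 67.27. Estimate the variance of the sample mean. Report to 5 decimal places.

0.01018

Under SRS without replacement, Var(ȳ) = (1 − f)·s²/n with f = n/N = 4960/19876 = 0.24954719.
Var(ȳ) = (1 − 0.24954719)·67.27/4960 = 0.75045281·0.0135625 = 0.010178016.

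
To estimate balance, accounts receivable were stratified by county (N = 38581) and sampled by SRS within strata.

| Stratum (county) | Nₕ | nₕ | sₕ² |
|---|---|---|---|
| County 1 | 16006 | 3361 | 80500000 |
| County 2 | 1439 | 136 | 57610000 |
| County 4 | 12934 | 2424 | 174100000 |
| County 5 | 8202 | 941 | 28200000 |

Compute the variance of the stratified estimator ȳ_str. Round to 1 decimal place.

11548.6

Var(ȳ_str) = Σₕ Wₕ²(1 − fₕ)sₕ²/nₕ with Wₕ = Nₕ/N, N = 38581.
County 1: Wₕ = 0.41486742; term = 0.41486742²·(1 − 0.20998376)·80500000/3361 = 3256.7322.
County 2: Wₕ = 0.03729815; term = 0.03729815²·(1 − 0.09451008)·57610000/136 = 533.60171.
County 4: Wₕ = 0.33524274; term = 0.33524274²·(1 − 0.18741302)·174100000/2424 = 6559.2588.
County 5: Wₕ = 0.21259169; term = 0.21259169²·(1 − 0.11472812)·28200000/941 = 1199.0263.
Sum = 11548.619.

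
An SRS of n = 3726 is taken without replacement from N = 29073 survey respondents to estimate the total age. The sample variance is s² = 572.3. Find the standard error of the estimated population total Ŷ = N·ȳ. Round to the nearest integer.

10639

Var(Ŷ) = N²·Var(ȳ) = N²·(1 − n/N)·s²/n.
f = 3726/29073 = 0.12816015; Var(ȳ) = 0.87183985·572.3/3726 = 0.13391142.
Var(Ŷ) = 29073² · 0.13391142 = 1.131872 × 10^8.
SE(Ŷ) = √(1.131872 × 10^8) = 10639.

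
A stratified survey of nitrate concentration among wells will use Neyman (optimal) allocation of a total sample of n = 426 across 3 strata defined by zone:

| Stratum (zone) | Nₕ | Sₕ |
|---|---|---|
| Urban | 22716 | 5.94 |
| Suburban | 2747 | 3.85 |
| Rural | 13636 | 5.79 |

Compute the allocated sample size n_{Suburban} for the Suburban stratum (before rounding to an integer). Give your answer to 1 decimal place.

20.1

Neyman allocation: nₕ = n·NₕSₕ / Σⱼ NⱼSⱼ.
Σ NⱼSⱼ = 22716·5.94 + 2747·3.85 + 13636·5.79 = 224461.43.
n_{Suburban} = 426·2747·3.85 / 224461.43 = 20.1.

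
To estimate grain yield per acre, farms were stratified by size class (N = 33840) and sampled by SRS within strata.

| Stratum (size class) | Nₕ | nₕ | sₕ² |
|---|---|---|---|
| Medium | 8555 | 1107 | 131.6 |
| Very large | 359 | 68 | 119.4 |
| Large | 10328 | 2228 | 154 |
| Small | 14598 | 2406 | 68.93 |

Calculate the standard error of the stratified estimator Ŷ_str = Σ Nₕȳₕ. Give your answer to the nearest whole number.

Var(Ŷ_str) = Σₕ Nₕ²(1 − fₕ)sₕ²/nₕ.
Medium: 8555²·(1 − 1107/8555)·131.6/1107 = 7.5747438 × 10^6.
Very large: 359²·(1 − 68/359)·119.4/68 = 183435.27.
Large: 10328²·(1 − 2228/10328)·154/2228 = 5.782382 × 10^6.
Small: 14598²·(1 − 2406/14598)·68.93/2406 = 5.0989525 × 10^6.
Sum = 1.8639514 × 10^7.
SE = √(1.8639514 × 10^7) = 4317.

4317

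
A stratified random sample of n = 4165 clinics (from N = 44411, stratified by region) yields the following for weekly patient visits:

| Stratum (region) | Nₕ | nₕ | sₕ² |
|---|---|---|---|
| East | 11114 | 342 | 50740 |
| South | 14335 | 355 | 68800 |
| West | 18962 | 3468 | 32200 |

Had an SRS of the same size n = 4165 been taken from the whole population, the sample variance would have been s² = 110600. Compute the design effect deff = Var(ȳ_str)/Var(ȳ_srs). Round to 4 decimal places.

Var(ȳ_str) = Σ Wₕ²(1−fₕ)sₕ²/nₕ with Wₕ = Nₕ/44411:
  East: (11114/44411)²·(1−342/11114)·50740/342 = 9.0055448
  South: (14335/44411)²·(1−355/14335)·68800/355 = 19.691729
  West: (18962/44411)²·(1−3468/18962)·32200/3468 = 1.3830675
  → Var(ȳ_str) = 30.080341.
Var(ȳ_srs) = (1 − 4165/44411)·110600/4165 = 24.064248.
deff = 30.080341 / 24.064248 = 1.2500.

1.2500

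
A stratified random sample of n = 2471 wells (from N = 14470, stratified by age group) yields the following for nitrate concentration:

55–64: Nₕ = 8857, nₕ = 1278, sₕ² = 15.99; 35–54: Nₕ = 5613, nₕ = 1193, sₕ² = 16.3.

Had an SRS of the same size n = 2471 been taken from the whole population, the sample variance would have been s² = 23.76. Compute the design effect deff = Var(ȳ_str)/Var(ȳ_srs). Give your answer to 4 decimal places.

0.7061

Var(ȳ_str) = Σ Wₕ²(1−fₕ)sₕ²/nₕ with Wₕ = Nₕ/14470:
  55–64: (8857/14470)²·(1−1278/8857)·15.99/1278 = 0.0040112442
  35–54: (5613/14470)²·(1−1193/5613)·16.3/1193 = 0.0016189275
  → Var(ȳ_str) = 0.0056301717.
Var(ȳ_srs) = (1 − 2471/14470)·23.76/2471 = 0.0079735223.
deff = 0.0056301717 / 0.0079735223 = 0.7061.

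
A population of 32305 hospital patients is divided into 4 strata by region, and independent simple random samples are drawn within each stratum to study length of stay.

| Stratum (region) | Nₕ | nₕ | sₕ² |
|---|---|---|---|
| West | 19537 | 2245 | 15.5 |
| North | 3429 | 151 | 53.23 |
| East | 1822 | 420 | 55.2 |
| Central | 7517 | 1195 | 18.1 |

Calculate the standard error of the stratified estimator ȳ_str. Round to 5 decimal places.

0.08392

Var(ȳ_str) = Σₕ Wₕ²(1 − fₕ)sₕ²/nₕ with Wₕ = Nₕ/N, N = 32305.
West: Wₕ = 0.60476706; term = 0.60476706²·(1 − 0.11491017)·15.5/2245 = 0.0022350074.
North: Wₕ = 0.10614456; term = 0.10614456²·(1 − 0.04403616)·53.23/151 = 0.003796789.
East: Wₕ = 0.05639994; term = 0.05639994²·(1 − 0.23051592)·55.2/420 = 3.2169676 × 10^-4.
Central: Wₕ = 0.23268844; term = 0.23268844²·(1 − 0.15897299)·18.1/1195 = 6.8971587 × 10^-4.
Sum = 0.007043209.
SE = √(0.007043209) = 0.08392.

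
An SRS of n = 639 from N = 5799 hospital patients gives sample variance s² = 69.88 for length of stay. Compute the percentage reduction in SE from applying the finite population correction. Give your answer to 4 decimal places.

5.6703

f = n/N = 639/5799 = 0.11019141.
SE_no-fpc = √(s²/n) = 0.33069377; SE_fpc = √((1−f)s²/n) = 0.31194233.
Ratio = √(1−f) = 0.94329666. Reduction = 100·(1 − 0.94329666) = 5.6703%.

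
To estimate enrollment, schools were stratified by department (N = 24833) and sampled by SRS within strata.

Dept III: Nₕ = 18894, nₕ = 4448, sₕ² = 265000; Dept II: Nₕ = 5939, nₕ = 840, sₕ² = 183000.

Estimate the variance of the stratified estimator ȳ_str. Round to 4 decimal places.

Var(ȳ_str) = Σₕ Wₕ²(1 − fₕ)sₕ²/nₕ with Wₕ = Nₕ/N, N = 24833.
Dept III: Wₕ = 0.76084243; term = 0.76084243²·(1 − 0.23541865)·265000/4448 = 26.369035.
Dept II: Wₕ = 0.23915757; term = 0.23915757²·(1 − 0.14143795)·183000/840 = 10.698226.
Sum = 37.067261.

37.0673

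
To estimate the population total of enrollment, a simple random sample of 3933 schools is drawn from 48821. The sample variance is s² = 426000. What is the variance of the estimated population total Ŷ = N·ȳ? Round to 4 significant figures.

Var(Ŷ) = N²·Var(ȳ) = N²·(1 − n/N)·s²/n.
f = 3933/48821 = 0.08055960; Var(ȳ) = 0.91944040·426000/3933 = 99.588511.
Var(Ŷ) = 48821² · 99.588511 = 2.3736822 × 10^11.

2.374 × 10^11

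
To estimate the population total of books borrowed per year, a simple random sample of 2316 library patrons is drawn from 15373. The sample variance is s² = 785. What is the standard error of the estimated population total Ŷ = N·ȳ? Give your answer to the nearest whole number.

8248

Var(Ŷ) = N²·Var(ȳ) = N²·(1 − n/N)·s²/n.
f = 2316/15373 = 0.15065374; Var(ȳ) = 0.84934626·785/2316 = 0.28788291.
Var(Ŷ) = 15373² · 0.28788291 = 6.8035117 × 10^7.
SE(Ŷ) = √(6.8035117 × 10^7) = 8248.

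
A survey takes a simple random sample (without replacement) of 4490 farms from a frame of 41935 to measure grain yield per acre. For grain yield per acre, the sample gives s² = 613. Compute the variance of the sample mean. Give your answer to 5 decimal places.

0.12191

Under SRS without replacement, Var(ȳ) = (1 − f)·s²/n with f = n/N = 4490/41935 = 0.10707047.
Var(ȳ) = (1 − 0.10707047)·613/4490 = 0.89292953·0.13652561 = 0.12190775.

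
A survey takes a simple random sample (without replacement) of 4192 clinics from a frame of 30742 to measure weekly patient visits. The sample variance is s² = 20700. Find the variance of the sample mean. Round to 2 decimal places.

Under SRS without replacement, Var(ȳ) = (1 − f)·s²/n with f = n/N = 4192/30742 = 0.13636068.
Var(ȳ) = (1 − 0.13636068)·20700/4192 = 0.86363932·4.9379771 = 4.2646312.

4.26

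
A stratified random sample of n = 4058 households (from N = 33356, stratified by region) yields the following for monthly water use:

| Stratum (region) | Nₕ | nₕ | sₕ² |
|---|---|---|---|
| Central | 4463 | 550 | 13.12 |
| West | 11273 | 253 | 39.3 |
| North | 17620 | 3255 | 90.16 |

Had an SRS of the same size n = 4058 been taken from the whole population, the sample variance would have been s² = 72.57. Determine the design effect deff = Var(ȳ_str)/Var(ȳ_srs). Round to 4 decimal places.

Var(ȳ_str) = Σ Wₕ²(1−fₕ)sₕ²/nₕ with Wₕ = Nₕ/33356:
  Central: (4463/33356)²·(1−550/4463)·13.12/550 = 3.7442079 × 10^-4
  West: (11273/33356)²·(1−253/11273)·39.3/253 = 0.017343838
  North: (17620/33356)²·(1−3255/17620)·90.16/3255 = 0.0063012472
  → Var(ȳ_str) = 0.024019506.
Var(ȳ_srs) = (1 − 4058/33356)·72.57/4058 = 0.015707573.
deff = 0.024019506 / 0.015707573 = 1.5292.

1.5292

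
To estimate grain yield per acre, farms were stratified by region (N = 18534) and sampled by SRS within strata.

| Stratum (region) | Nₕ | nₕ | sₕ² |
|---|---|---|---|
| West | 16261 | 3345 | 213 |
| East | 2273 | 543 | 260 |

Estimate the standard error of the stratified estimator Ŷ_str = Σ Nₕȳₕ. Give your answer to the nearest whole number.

Var(Ŷ_str) = Σₕ Nₕ²(1 − fₕ)sₕ²/nₕ.
West: 16261²·(1 − 3345/16261)·213/3345 = 1.3373921 × 10^7.
East: 2273²·(1 − 543/2273)·260/543 = 1.8828645 × 10^6.
Sum = 1.5256786 × 10^7.
SE = √(1.5256786 × 10^7) = 3906.

3906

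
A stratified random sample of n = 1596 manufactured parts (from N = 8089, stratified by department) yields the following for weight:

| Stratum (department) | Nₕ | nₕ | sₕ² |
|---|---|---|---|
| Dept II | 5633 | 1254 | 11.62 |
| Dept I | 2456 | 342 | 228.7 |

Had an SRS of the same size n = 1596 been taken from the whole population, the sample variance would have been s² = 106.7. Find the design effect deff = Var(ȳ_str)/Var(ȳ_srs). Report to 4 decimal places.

1.0539

Var(ȳ_str) = Σ Wₕ²(1−fₕ)sₕ²/nₕ with Wₕ = Nₕ/8089:
  Dept II: (5633/8089)²·(1−1254/5633)·11.62/1254 = 0.0034932818
  Dept I: (2456/8089)²·(1−342/2456)·228.7/342 = 0.053062014
  → Var(ȳ_str) = 0.056555296.
Var(ȳ_srs) = (1 − 1596/8089)·106.7/1596 = 0.053663884.
deff = 0.056555296 / 0.053663884 = 1.0539.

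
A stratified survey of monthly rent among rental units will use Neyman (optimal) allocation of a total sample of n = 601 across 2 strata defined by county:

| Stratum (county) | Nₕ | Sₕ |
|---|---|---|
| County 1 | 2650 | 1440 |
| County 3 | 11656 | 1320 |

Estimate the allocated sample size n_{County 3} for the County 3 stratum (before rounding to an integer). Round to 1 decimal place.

481.6

Neyman allocation: nₕ = n·NₕSₕ / Σⱼ NⱼSⱼ.
Σ NⱼSⱼ = 2650·1440 + 11656·1320 = 1.920192 × 10^7.
n_{County 3} = 601·11656·1320 / (1.920192 × 10^7) = 481.6.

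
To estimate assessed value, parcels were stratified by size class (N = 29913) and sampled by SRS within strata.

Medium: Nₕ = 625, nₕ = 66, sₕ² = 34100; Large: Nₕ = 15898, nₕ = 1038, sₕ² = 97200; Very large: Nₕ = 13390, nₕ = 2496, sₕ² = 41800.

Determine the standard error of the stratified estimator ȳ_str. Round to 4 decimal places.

5.2588

Var(ȳ_str) = Σₕ Wₕ²(1 − fₕ)sₕ²/nₕ with Wₕ = Nₕ/N, N = 29913.
Medium: Wₕ = 0.02089393; term = 0.02089393²·(1 − 0.10560000)·34100/66 = 0.2017355.
Large: Wₕ = 0.53147461; term = 0.53147461²·(1 − 0.06529123)·97200/1038 = 24.723518.
Very large: Wₕ = 0.44763146; term = 0.44763146²·(1 − 0.18640777)·41800/2496 = 2.7301072.
Sum = 27.655361.
SE = √(27.655361) = 5.2588.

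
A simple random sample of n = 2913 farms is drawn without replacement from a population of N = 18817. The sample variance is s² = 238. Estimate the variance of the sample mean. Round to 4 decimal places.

0.0691

Under SRS without replacement, Var(ȳ) = (1 − f)·s²/n with f = n/N = 2913/18817 = 0.15480682.
Var(ȳ) = (1 − 0.15480682)·238/2913 = 0.84519318·0.081702712 = 0.069054575.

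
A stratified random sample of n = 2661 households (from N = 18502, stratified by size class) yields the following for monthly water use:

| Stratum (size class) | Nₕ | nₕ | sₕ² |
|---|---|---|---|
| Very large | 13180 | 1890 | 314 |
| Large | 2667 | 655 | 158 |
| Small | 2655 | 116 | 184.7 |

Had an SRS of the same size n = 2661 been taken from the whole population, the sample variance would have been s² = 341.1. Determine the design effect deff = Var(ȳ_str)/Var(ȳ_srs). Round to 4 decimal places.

0.9782

Var(ȳ_str) = Σ Wₕ²(1−fₕ)sₕ²/nₕ with Wₕ = Nₕ/18502:
  Very large: (13180/18502)²·(1−1890/13180)·314/1890 = 0.072217066
  Large: (2667/18502)²·(1−655/2667)·158/655 = 0.0037811981
  Small: (2655/18502)²·(1−116/2655)·184.7/116 = 0.031354421
  → Var(ȳ_str) = 0.10735269.
Var(ȳ_srs) = (1 − 2661/18502)·341.1/2661 = 0.10974905.
deff = 0.10735269 / 0.10974905 = 0.9782.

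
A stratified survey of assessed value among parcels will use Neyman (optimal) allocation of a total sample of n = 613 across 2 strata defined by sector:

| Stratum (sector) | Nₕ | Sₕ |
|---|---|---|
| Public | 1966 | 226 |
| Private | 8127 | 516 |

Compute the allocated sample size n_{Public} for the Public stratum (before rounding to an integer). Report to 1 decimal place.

58.7

Neyman allocation: nₕ = n·NₕSₕ / Σⱼ NⱼSⱼ.
Σ NⱼSⱼ = 1966·226 + 8127·516 = 4.637848 × 10^6.
n_{Public} = 613·1966·226 / (4.637848 × 10^6) = 58.7.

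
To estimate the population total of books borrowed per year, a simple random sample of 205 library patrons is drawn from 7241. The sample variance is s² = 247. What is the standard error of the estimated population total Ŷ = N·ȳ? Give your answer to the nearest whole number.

Var(Ŷ) = N²·Var(ȳ) = N²·(1 − n/N)·s²/n.
f = 205/7241 = 0.02831101; Var(ȳ) = 0.97168899·247/205 = 1.1707667.
Var(Ŷ) = 7241² · 1.1707667 = 6.1385734 × 10^7.
SE(Ŷ) = √(6.1385734 × 10^7) = 7835.

7835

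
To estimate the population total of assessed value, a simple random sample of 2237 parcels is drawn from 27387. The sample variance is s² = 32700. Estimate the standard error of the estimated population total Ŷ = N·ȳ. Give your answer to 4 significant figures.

Var(Ŷ) = N²·Var(ȳ) = N²·(1 − n/N)·s²/n.
f = 2237/27387 = 0.08168109; Var(ȳ) = 0.91831891·32700/2237 = 13.423795.
Var(Ŷ) = 27387² · 13.423795 = 1.0068487 × 10^10.
SE(Ŷ) = √(1.0068487 × 10^10) = 100300.

100300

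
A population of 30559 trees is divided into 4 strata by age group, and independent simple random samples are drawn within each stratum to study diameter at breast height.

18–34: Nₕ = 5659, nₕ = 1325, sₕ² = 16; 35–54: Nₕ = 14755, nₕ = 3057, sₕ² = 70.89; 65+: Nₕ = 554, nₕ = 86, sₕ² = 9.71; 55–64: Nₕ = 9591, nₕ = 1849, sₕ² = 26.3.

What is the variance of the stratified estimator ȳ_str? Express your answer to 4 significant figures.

Var(ȳ_str) = Σₕ Wₕ²(1 − fₕ)sₕ²/nₕ with Wₕ = Nₕ/N, N = 30559.
18–34: Wₕ = 0.18518276; term = 0.18518276²·(1 − 0.23414031)·16/1325 = 3.1714249 × 10^-4.
35–54: Wₕ = 0.48283648; term = 0.48283648²·(1 − 0.20718401)·70.89/3057 = 0.0042860979.
65+: Wₕ = 0.01812887; term = 0.01812887²·(1 − 0.15523466)·9.71/86 = 3.1347154 × 10^-5.
55–64: Wₕ = 0.31385189; term = 0.31385189²·(1 − 0.19278490)·26.3/1849 = 0.001130987.
Sum = 0.0057655745.

0.005766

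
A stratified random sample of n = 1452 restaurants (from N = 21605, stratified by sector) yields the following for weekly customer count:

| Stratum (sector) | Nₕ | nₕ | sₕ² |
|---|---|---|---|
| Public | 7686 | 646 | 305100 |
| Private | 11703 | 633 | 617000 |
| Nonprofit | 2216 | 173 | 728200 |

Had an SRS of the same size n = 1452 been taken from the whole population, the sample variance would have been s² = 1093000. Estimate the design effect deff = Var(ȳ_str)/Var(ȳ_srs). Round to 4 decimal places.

Var(ȳ_str) = Σ Wₕ²(1−fₕ)sₕ²/nₕ with Wₕ = Nₕ/21605:
  Public: (7686/21605)²·(1−646/7686)·305100/646 = 54.748747
  Private: (11703/21605)²·(1−633/11703)·617000/633 = 270.53144
  Nonprofit: (2216/21605)²·(1−173/2216)·728200/173 = 40.825748
  → Var(ȳ_str) = 366.10594.
Var(ȳ_srs) = (1 − 1452/21605)·1093000/1452 = 702.16468.
deff = 366.10594 / 702.16468 = 0.5214.

0.5214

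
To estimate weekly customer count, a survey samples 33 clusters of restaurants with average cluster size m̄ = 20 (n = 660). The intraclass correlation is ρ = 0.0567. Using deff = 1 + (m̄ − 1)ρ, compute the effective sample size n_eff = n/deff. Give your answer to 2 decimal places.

317.72

deff = 1 + (20 − 1)·0.0567 = 1 + 1.0773 = 2.0773.
n_eff = 660 / 2.0773 = 317.72.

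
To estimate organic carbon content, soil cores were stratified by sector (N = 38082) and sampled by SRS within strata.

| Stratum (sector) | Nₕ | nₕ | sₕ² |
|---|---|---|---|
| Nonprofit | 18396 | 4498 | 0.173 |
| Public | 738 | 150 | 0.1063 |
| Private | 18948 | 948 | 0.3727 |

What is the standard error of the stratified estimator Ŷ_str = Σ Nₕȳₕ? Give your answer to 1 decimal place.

Var(Ŷ_str) = Σₕ Nₕ²(1 − fₕ)sₕ²/nₕ.
Nonprofit: 18396²·(1 − 4498/18396)·0.173/4498 = 9833.3695.
Public: 738²·(1 − 150/738)·0.1063/150 = 307.52165.
Private: 18948²·(1 − 948/18948)·0.3727/948 = 134087.08.
Sum = 144227.97.
SE = √(144227.97) = 379.8.

379.8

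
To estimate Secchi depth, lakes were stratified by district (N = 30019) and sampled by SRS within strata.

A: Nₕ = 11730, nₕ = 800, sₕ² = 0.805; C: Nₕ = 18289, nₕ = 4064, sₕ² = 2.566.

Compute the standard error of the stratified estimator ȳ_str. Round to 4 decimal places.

Var(ȳ_str) = Σₕ Wₕ²(1 − fₕ)sₕ²/nₕ with Wₕ = Nₕ/N, N = 30019.
A: Wₕ = 0.39075252; term = 0.39075252²·(1 − 0.06820119)·0.805/800 = 1.4316328 × 10^-4.
C: Wₕ = 0.60924748; term = 0.60924748²·(1 − 0.22221007)·2.566/4064 = 1.8228576 × 10^-4.
Sum = 3.2544904 × 10^-4.
SE = √(3.2544904 × 10^-4) = 0.0180.

0.0180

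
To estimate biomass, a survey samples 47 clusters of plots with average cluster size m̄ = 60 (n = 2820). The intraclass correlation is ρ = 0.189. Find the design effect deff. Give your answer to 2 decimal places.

deff = 1 + (60 − 1)·0.189 = 1 + 11.151 = 12.151.

12.15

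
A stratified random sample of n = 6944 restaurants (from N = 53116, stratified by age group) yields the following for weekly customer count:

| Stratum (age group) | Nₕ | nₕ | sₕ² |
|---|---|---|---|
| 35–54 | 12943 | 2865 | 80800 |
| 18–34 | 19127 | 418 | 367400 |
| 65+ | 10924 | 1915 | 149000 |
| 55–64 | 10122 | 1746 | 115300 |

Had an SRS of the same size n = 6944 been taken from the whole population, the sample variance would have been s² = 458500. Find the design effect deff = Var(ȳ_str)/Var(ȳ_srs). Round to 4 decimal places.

Var(ȳ_str) = Σ Wₕ²(1−fₕ)sₕ²/nₕ with Wₕ = Nₕ/53116:
  35–54: (12943/53116)²·(1−2865/12943)·80800/2865 = 1.3039031
  18–34: (19127/53116)²·(1−418/19127)·367400/418 = 111.48324
  65+: (10924/53116)²·(1−1915/10924)·149000/1915 = 2.714095
  55–64: (10122/53116)²·(1−1746/10122)·115300/1746 = 1.9844371
  → Var(ȳ_str) = 117.48568.
Var(ȳ_srs) = (1 − 6944/53116)·458500/6944 = 57.396175.
deff = 117.48568 / 57.396175 = 2.0469.

2.0469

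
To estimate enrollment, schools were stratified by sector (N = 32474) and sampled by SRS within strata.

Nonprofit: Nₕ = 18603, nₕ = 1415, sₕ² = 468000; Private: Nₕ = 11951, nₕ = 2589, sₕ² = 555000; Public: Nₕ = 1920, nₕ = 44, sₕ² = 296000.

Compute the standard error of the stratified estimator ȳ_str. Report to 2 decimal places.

12.08

Var(ȳ_str) = Σₕ Wₕ²(1 − fₕ)sₕ²/nₕ with Wₕ = Nₕ/N, N = 32474.
Nonprofit: Wₕ = 0.57285829; term = 0.57285829²·(1 − 0.07606300)·468000/1415 = 100.28274.
Private: Wₕ = 0.36801749; term = 0.36801749²·(1 − 0.21663459)·555000/2589 = 22.743759.
Public: Wₕ = 0.05912422; term = 0.05912422²·(1 − 0.02291667)·296000/44 = 22.977434.
Sum = 146.00393.
SE = √(146.00393) = 12.08.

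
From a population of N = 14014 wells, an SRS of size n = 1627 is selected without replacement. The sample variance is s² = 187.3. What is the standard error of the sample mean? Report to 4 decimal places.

Under SRS without replacement, Var(ȳ) = (1 − f)·s²/n with f = n/N = 1627/14014 = 0.11609819.
Var(ȳ) = (1 − 0.11609819)·187.3/1627 = 0.88390181·0.11511985 = 0.10175465.
SE(ȳ) = √(0.10175465) = 0.3190.

0.3190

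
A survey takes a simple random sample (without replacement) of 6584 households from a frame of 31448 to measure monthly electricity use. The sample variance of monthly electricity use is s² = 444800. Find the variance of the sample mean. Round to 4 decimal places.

53.4137

Under SRS without replacement, Var(ȳ) = (1 − f)·s²/n with f = n/N = 6584/31448 = 0.20936149.
Var(ȳ) = (1 − 0.20936149)·444800/6584 = 0.79063851·67.557716 = 53.413732.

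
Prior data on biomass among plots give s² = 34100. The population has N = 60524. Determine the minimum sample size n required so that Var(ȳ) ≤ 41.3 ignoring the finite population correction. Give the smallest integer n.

826

Without fpc, n₀ = s²/D = 34100/41.3 = 825.6659.
Rounding up, n = 826.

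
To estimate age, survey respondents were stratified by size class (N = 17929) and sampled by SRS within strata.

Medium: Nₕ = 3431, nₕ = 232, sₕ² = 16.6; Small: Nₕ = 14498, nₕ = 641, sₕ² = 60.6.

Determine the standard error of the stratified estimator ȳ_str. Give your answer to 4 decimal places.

0.2480

Var(ȳ_str) = Σₕ Wₕ²(1 − fₕ)sₕ²/nₕ with Wₕ = Nₕ/N, N = 17929.
Medium: Wₕ = 0.19136594; term = 0.19136594²·(1 − 0.06761877)·16.6/232 = 0.0024431095.
Small: Wₕ = 0.80863406; term = 0.80863406²·(1 − 0.04421299)·60.6/641 = 0.059085345.
Sum = 0.061528455.
SE = √(0.061528455) = 0.2480.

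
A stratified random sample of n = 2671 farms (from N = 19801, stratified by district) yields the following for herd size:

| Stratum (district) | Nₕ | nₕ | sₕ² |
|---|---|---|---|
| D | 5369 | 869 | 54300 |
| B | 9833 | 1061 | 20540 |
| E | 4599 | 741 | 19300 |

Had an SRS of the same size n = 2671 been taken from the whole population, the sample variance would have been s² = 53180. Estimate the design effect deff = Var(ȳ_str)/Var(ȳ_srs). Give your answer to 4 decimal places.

0.5392

Var(ȳ_str) = Σ Wₕ²(1−fₕ)sₕ²/nₕ with Wₕ = Nₕ/19801:
  D: (5369/19801)²·(1−869/5369)·54300/869 = 3.8504521
  B: (9833/19801)²·(1−1061/9833)·20540/1061 = 4.2588807
  E: (4599/19801)²·(1−741/4599)·19300/741 = 1.1786653
  → Var(ȳ_str) = 9.2879981.
Var(ȳ_srs) = (1 − 2671/19801)·53180/2671 = 17.224423.
deff = 9.2879981 / 17.224423 = 0.5392.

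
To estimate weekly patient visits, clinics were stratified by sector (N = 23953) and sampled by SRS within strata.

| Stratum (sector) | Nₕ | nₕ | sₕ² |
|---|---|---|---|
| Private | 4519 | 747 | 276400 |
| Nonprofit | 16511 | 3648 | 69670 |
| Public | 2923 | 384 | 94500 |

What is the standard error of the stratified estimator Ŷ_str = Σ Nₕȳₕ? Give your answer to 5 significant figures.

Var(Ŷ_str) = Σₕ Nₕ²(1 − fₕ)sₕ²/nₕ.
Private: 4519²·(1 − 747/4519)·276400/747 = 6.3071253 × 10^9.
Nonprofit: 16511²·(1 − 3648/16511)·69670/3648 = 4.0560811 × 10^9.
Public: 2923²·(1 − 384/2923)·94500/384 = 1.826384 × 10^9.
Sum = 1.218959 × 10^10.
SE = √(1.218959 × 10^10) = 110410.

110410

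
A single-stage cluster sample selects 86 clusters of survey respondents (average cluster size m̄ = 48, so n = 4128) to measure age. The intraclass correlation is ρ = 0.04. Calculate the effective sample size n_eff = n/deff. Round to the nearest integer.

1433

deff = 1 + (48 − 1)·0.04 = 1 + 1.88 = 2.88.
n_eff = 4128 / 2.88 = 1433.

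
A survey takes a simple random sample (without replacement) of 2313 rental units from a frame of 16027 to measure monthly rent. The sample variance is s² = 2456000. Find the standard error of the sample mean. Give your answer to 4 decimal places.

30.1427

Under SRS without replacement, Var(ȳ) = (1 − f)·s²/n with f = n/N = 2313/16027 = 0.14431896.
Var(ȳ) = (1 − 0.14431896)·2456000/2313 = 0.85568104·1061.8245 = 908.58307.
SE(ȳ) = √(908.58307) = 30.1427.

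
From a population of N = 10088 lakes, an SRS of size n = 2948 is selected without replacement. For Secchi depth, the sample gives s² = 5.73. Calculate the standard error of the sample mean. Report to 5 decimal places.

0.03709

Under SRS without replacement, Var(ȳ) = (1 − f)·s²/n with f = n/N = 2948/10088 = 0.29222839.
Var(ȳ) = (1 − 0.29222839)·5.73/2948 = 0.70777161·0.0019436906 = 0.0013756891.
SE(ȳ) = √(0.0013756891) = 0.03709.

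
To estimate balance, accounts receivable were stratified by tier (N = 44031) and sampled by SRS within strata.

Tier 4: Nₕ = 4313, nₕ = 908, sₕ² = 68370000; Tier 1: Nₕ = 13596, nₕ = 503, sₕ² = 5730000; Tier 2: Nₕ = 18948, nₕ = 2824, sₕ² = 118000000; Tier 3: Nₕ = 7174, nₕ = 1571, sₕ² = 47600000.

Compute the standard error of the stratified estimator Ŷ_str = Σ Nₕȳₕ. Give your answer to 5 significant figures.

4.1373 × 10^6

Var(Ŷ_str) = Σₕ Nₕ²(1 − fₕ)sₕ²/nₕ.
Tier 4: 4313²·(1 − 908/4313)·68370000/908 = 1.1057993 × 10^12.
Tier 1: 13596²·(1 − 503/13596)·5730000/503 = 2.0278553 × 10^12.
Tier 2: 18948²·(1 − 2824/18948)·118000000/2824 = 1.276596 × 10^13.
Tier 3: 7174²·(1 − 1571/7174)·47600000/1571 = 1.2179032 × 10^12.
Sum = 1.7117518 × 10^13.
SE = √(1.7117518 × 10^13) = 4.1373 × 10^6.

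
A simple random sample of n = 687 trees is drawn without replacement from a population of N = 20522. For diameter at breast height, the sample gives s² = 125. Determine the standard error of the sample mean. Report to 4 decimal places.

0.4194

Under SRS without replacement, Var(ȳ) = (1 − f)·s²/n with f = n/N = 687/20522 = 0.03347627.
Var(ȳ) = (1 − 0.03347627)·125/687 = 0.96652373·0.18195051 = 0.17585949.
SE(ȳ) = √(0.17585949) = 0.4194.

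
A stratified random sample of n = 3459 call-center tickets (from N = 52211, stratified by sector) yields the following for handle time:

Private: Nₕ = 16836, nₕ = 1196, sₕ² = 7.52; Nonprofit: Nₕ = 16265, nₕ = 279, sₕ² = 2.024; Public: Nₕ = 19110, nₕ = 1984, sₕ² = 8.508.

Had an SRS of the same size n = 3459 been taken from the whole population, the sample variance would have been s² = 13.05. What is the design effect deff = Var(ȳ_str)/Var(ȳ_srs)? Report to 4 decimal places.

Var(ȳ_str) = Σ Wₕ²(1−fₕ)sₕ²/nₕ with Wₕ = Nₕ/52211:
  Private: (16836/52211)²·(1−1196/16836)·7.52/1196 = 6.0734898 × 10^-4
  Nonprofit: (16265/52211)²·(1−279/16265)·2.024/279 = 6.919523 × 10^-4
  Public: (19110/52211)²·(1−1984/19110)·8.508/1984 = 5.1484727 × 10^-4
  → Var(ȳ_str) = 0.0018141486.
Var(ȳ_srs) = (1 − 3459/52211)·13.05/3459 = 0.0035228194.
deff = 0.0018141486 / 0.0035228194 = 0.5150.

0.5150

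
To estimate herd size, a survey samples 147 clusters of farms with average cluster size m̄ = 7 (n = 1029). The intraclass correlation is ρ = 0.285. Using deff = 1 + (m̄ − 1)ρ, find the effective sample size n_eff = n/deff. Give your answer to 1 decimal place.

379.7

deff = 1 + (7 − 1)·0.285 = 1 + 1.71 = 2.71.
n_eff = 1029 / 2.71 = 379.7.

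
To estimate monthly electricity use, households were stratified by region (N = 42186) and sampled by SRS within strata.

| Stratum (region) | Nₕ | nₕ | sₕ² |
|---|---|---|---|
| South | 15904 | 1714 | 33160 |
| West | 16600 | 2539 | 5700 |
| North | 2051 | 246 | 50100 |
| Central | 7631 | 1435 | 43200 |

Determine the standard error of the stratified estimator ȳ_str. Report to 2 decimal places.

Var(ȳ_str) = Σₕ Wₕ²(1 − fₕ)sₕ²/nₕ with Wₕ = Nₕ/N, N = 42186.
South: Wₕ = 0.37699711; term = 0.37699711²·(1 − 0.10777163)·33160/1714 = 2.4533289.
West: Wₕ = 0.39349547; term = 0.39349547²·(1 − 0.15295181)·5700/2539 = 0.294442.
North: Wₕ = 0.04861802; term = 0.04861802²·(1 − 0.11994149)·50100/246 = 0.42365154.
Central: Wₕ = 0.18088939; term = 0.18088939²·(1 − 0.18804875)·43200/1435 = 0.79981218.
Sum = 3.9712346.
SE = √(3.9712346) = 1.99.

1.99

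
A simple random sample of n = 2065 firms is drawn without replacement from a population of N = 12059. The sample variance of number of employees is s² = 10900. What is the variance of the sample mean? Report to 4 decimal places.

Under SRS without replacement, Var(ȳ) = (1 − f)·s²/n with f = n/N = 2065/12059 = 0.17124140.
Var(ȳ) = (1 − 0.17124140)·10900/2065 = 0.82875860·5.2784504 = 4.3745612.

4.3746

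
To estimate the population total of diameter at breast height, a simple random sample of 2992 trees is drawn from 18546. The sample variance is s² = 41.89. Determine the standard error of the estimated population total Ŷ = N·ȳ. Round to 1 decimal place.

Var(Ŷ) = N²·Var(ȳ) = N²·(1 − n/N)·s²/n.
f = 2992/18546 = 0.16132859; Var(ȳ) = 0.83867141·41.89/2992 = 0.01174196.
Var(Ŷ) = 18546² · 0.01174196 = 4.0386955 × 10^6.
SE(Ŷ) = √(4.0386955 × 10^6) = 2009.7.

2009.7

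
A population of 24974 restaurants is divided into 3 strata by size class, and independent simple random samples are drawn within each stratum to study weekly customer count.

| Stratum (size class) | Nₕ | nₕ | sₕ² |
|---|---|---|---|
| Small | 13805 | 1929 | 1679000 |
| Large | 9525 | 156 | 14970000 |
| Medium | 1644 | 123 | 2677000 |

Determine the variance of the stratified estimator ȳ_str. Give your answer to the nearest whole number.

Var(ȳ_str) = Σₕ Wₕ²(1 − fₕ)sₕ²/nₕ with Wₕ = Nₕ/N, N = 24974.
Small: Wₕ = 0.55277489; term = 0.55277489²·(1 − 0.13973198)·1679000/1929 = 228.79622.
Large: Wₕ = 0.38139665; term = 0.38139665²·(1 − 0.01637795)·14970000/156 = 13730.274.
Medium: Wₕ = 0.06582846; term = 0.06582846²·(1 − 0.07481752)·2677000/123 = 87.256557.
Sum = 14046.327.

14046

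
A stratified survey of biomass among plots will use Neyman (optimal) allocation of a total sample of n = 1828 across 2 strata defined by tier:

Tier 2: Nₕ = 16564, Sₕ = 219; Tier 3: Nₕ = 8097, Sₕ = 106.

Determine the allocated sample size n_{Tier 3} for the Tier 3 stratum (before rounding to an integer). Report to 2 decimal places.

Neyman allocation: nₕ = n·NₕSₕ / Σⱼ NⱼSⱼ.
Σ NⱼSⱼ = 16564·219 + 8097·106 = 4.485798 × 10^6.
n_{Tier 3} = 1828·8097·106 / (4.485798 × 10^6) = 349.76.

349.76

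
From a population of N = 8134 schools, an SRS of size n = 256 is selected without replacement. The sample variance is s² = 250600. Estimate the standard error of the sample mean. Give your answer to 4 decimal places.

Under SRS without replacement, Var(ȳ) = (1 − f)·s²/n with f = n/N = 256/8134 = 0.03147283.
Var(ȳ) = (1 − 0.03147283)·250600/256 = 0.96852717·978.90625 = 948.0973.
SE(ȳ) = √(948.0973) = 30.7912.

30.7912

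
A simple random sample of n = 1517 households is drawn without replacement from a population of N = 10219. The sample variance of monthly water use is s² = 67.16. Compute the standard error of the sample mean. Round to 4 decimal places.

0.1942

Under SRS without replacement, Var(ȳ) = (1 − f)·s²/n with f = n/N = 1517/10219 = 0.14844897.
Var(ȳ) = (1 − 0.14844897)·67.16/1517 = 0.85155103·0.044271589 = 0.037699517.
SE(ȳ) = √(0.037699517) = 0.1942.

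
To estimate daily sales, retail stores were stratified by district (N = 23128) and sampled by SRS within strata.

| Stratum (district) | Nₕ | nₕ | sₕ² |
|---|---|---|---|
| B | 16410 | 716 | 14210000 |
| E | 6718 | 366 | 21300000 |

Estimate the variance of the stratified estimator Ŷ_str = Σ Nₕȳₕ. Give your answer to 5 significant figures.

Var(Ŷ_str) = Σₕ Nₕ²(1 − fₕ)sₕ²/nₕ.
B: 16410²·(1 − 716/16410)·14210000/716 = 5.1112048 × 10^12.
E: 6718²·(1 − 366/6718)·21300000/366 = 2.4834133 × 10^12.
Sum = 7.5946181 × 10^12.

7.5946 × 10^12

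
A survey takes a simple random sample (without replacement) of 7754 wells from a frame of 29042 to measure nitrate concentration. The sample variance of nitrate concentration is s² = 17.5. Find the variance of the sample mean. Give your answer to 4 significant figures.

0.001654

Under SRS without replacement, Var(ȳ) = (1 − f)·s²/n with f = n/N = 7754/29042 = 0.26699263.
Var(ȳ) = (1 − 0.26699263)·17.5/7754 = 0.73300737·0.0022568997 = 0.0016543241.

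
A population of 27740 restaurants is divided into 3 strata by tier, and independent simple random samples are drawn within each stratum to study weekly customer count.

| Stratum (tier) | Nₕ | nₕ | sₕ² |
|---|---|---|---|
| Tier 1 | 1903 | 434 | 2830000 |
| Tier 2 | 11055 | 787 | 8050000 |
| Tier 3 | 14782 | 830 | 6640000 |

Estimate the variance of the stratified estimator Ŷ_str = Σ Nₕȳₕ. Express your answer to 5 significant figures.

Var(Ŷ_str) = Σₕ Nₕ²(1 − fₕ)sₕ²/nₕ.
Tier 1: 1903²·(1 − 434/1903)·2830000/434 = 1.8228767 × 10^10.
Tier 2: 11055²·(1 − 787/11055)·8050000/787 = 1.1610897 × 10^12.
Tier 3: 14782²·(1 − 830/14782)·6640000/830 = 1.6499077 × 10^12.
Sum = 2.8292262 × 10^12.

2.8292 × 10^12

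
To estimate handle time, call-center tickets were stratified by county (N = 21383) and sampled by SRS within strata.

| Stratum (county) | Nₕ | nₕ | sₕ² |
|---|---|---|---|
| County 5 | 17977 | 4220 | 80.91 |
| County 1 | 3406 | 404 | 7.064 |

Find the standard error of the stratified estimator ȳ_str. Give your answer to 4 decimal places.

0.1037

Var(ȳ_str) = Σₕ Wₕ²(1 − fₕ)sₕ²/nₕ with Wₕ = Nₕ/N, N = 21383.
County 5: Wₕ = 0.84071459; term = 0.84071459²·(1 − 0.23474440)·80.91/4220 = 0.01037035.
County 1: Wₕ = 0.15928541; term = 0.15928541²·(1 − 0.11861421)·7.064/404 = 3.9100957 × 10^-4.
Sum = 0.01076136.
SE = √(0.01076136) = 0.1037.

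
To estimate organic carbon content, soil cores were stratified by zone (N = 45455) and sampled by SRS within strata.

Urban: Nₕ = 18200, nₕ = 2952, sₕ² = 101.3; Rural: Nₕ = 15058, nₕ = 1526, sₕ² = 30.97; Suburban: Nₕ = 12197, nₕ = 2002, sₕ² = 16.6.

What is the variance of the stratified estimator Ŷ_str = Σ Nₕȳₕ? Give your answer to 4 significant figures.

Var(Ŷ_str) = Σₕ Nₕ²(1 − fₕ)sₕ²/nₕ.
Urban: 18200²·(1 − 2952/18200)·101.3/2952 = 9.5230785 × 10^6.
Rural: 15058²·(1 − 1526/15058)·30.97/1526 = 4.1353851 × 10^6.
Suburban: 12197²·(1 − 2002/12197)·16.6/2002 = 1.0310608 × 10^6.
Sum = 1.4689524 × 10^7.

1.469 × 10^7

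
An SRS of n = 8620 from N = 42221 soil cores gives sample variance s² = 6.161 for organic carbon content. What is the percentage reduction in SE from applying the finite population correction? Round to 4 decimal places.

10.7903

f = n/N = 8620/42221 = 0.20416380.
SE_no-fpc = √(s²/n) = 0.026734494; SE_fpc = √((1−f)s²/n) = 0.023849749.
Ratio = √(1−f) = 0.89209652. Reduction = 100·(1 − 0.89209652) = 10.7903%.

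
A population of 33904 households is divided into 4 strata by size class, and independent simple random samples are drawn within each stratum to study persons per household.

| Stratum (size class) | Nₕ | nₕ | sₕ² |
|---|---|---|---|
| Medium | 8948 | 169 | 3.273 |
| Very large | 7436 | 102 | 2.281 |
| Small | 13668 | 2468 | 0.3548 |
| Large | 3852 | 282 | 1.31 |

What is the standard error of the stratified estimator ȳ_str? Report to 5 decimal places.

0.04959

Var(ȳ_str) = Σₕ Wₕ²(1 − fₕ)sₕ²/nₕ with Wₕ = Nₕ/N, N = 33904.
Medium: Wₕ = 0.26392166; term = 0.26392166²·(1 − 0.01888690)·3.273/169 = 0.0013235137.
Very large: Wₕ = 0.21932515; term = 0.21932515²·(1 − 0.01371705)·2.281/102 = 0.001060971.
Small: Wₕ = 0.40313827; term = 0.40313827²·(1 − 0.18056775)·0.3548/2468 = 1.9145185 × 10^-5.
Large: Wₕ = 0.11361491; term = 0.11361491²·(1 − 0.07320872)·1.31/282 = 5.5574403 × 10^-5.
Sum = 0.0024592043.
SE = √(0.0024592043) = 0.04959.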